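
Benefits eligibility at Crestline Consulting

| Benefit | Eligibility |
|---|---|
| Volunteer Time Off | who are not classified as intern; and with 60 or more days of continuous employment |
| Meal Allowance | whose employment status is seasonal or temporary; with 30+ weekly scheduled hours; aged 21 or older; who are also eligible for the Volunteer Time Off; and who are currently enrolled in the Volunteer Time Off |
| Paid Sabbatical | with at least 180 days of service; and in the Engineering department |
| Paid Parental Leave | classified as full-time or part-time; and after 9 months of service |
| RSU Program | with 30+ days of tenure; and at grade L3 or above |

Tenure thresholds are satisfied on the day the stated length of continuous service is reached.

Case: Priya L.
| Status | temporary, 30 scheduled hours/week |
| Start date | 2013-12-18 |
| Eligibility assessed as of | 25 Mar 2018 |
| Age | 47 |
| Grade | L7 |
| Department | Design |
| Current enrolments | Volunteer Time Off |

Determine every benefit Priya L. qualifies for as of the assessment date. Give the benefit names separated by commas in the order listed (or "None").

Service from 2013-12-18 to 25 Mar 2018: 1558 days.
Volunteer Time Off — status temporary ✓ (not excluded); service 1558 days ≥ 60 days ✓ → eligible.
Meal Allowance — status temporary ✓; 30 hrs/wk ≥ 30 ✓; age 47 ≥ 21 ✓; eligible for Volunteer Time Off ✓; enrolled in Volunteer Time Off ✓ → eligible.
Paid Sabbatical — service 1558 days ≥ 180 days ✓; dept Design ✗ → not eligible.
Paid Parental Leave — status temporary ✗ (requires full-time or part-time) → not eligible.
RSU Program — service 1558 days ≥ 30 days ✓; grade L7 ≥ L3 ✓ → eligible.

Volunteer Time Off, Meal Allowance, RSU Program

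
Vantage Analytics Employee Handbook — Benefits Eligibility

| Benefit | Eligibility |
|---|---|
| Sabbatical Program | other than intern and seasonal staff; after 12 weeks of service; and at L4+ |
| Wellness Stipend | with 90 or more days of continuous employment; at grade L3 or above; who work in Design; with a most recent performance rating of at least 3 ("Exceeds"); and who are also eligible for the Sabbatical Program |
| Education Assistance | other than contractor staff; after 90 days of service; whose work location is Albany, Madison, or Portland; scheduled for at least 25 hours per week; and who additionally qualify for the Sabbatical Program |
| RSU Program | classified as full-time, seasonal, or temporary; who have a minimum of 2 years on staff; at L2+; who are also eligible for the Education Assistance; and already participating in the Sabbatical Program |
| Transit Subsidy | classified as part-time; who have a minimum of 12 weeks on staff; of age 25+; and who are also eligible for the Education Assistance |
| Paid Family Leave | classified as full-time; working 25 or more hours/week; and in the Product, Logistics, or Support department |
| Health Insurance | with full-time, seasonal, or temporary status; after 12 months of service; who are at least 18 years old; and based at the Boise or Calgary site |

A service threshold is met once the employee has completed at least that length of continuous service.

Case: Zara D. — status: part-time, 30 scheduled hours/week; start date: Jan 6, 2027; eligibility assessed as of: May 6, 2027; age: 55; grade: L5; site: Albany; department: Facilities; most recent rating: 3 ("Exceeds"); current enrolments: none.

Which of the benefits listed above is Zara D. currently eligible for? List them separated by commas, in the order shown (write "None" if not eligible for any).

Sabbatical Program, Education Assistance, Transit Subsidy

Service from Jan 6, 2027 to May 6, 2027: 120 days.
Sabbatical Program — status part-time ✓ (not excluded); service 120 days ≥ 12 weeks (≈84 days) ✓; grade L5 ≥ L4 ✓ → eligible.
Wellness Stipend — service 120 days ≥ 90 days ✓; grade L5 ≥ L3 ✓; dept Facilities ✗ → not eligible.
Education Assistance — status part-time ✓ (not excluded); service 120 days ≥ 90 days ✓; site Albany ✓; 30 hrs/wk ≥ 25 ✓; eligible for Sabbatical Program ✓ → eligible.
RSU Program — status part-time ✗ (requires full-time, seasonal, or temporary) → not eligible.
Transit Subsidy — status part-time ✓; service 120 days ≥ 12 weeks (≈84 days) ✓; age 55 ≥ 25 ✓; eligible for Education Assistance ✓ → eligible.
Paid Family Leave — status part-time ✗ (requires full-time) → not eligible.
Health Insurance — status part-time ✗ (requires full-time, seasonal, or temporary) → not eligible.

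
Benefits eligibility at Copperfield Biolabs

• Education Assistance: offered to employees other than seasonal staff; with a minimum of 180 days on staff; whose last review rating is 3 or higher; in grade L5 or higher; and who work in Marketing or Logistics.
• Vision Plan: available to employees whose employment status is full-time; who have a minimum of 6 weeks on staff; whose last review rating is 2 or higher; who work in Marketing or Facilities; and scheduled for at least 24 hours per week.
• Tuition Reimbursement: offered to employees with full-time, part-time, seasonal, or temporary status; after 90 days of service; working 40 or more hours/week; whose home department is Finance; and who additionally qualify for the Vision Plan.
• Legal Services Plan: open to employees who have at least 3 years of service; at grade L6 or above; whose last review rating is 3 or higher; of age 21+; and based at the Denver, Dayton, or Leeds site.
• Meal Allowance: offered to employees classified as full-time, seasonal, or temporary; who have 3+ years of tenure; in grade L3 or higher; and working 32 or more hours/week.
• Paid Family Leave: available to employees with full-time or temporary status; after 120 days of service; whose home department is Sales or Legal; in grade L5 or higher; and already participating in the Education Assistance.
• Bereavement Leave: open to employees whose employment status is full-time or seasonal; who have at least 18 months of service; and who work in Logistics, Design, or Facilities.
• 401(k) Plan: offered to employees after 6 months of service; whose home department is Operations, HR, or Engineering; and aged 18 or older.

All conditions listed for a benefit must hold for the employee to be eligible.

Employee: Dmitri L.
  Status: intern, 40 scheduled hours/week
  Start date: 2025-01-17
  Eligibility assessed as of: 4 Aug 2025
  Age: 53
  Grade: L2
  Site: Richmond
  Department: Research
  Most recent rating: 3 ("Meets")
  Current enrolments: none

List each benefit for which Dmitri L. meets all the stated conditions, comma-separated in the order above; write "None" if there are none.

None

Service from 2025-01-17 to 4 Aug 2025: 199 days.
Education Assistance — status intern ✓ (not excluded); service 199 days ≥ 180 days ✓; rating 3 ≥ 3 ✓; grade L2 < L5 ✗ → not eligible.
Vision Plan — status intern ✗ (requires full-time) → not eligible.
Tuition Reimbursement — status intern ✗ (requires full-time, part-time, seasonal, or temporary) → not eligible.
Legal Services Plan — service 199 days < 3 years (≈1095 days) ✗ → not eligible.
Meal Allowance — status intern ✗ (requires full-time, seasonal, or temporary) → not eligible.
Paid Family Leave — status intern ✗ (requires full-time or temporary) → not eligible.
Bereavement Leave — status intern ✗ (requires full-time or seasonal) → not eligible.
401(k) Plan — service 199 days ≥ 6 months (≈180 days) ✓; dept Research ✗ → not eligible.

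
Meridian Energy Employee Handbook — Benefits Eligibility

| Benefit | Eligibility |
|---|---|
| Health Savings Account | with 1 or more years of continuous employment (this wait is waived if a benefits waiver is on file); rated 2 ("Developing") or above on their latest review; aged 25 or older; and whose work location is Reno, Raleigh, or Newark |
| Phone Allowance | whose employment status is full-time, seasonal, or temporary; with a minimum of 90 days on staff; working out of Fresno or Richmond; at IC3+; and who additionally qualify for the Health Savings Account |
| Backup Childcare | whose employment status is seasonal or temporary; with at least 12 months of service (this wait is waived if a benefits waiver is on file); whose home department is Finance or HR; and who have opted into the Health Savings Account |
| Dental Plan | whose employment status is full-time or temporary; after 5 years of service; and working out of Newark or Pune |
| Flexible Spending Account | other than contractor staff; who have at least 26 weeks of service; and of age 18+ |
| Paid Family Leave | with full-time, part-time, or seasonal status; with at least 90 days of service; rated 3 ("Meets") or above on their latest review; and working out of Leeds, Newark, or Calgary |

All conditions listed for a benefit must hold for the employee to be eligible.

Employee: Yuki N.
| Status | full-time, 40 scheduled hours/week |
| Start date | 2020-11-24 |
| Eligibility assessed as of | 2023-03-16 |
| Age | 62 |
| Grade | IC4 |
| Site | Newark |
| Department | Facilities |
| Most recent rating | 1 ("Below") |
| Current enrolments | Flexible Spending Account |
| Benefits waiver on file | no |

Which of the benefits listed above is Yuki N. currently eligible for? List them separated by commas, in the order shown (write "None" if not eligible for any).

Service from 2020-11-24 to 2023-03-16: 842 days.
Health Savings Account — no waiver, service 842 days ≥ 1 year (≈365 days) ✓; rating 1 < 2 ✗ → not eligible.
Phone Allowance — status full-time ✓; service 842 days ≥ 90 days ✓; site Newark ✗ (not Fresno or Richmond) → not eligible.
Backup Childcare — status full-time ✗ (requires seasonal or temporary) → not eligible.
Dental Plan — status full-time ✓; service 842 days < 5 years (≈1825 days) ✗ → not eligible.
Flexible Spending Account — status full-time ✓ (not excluded); service 842 days ≥ 26 weeks (≈182 days) ✓; age 62 ≥ 18 ✓ → eligible.
Paid Family Leave — status full-time ✓; service 842 days ≥ 90 days ✓; rating 1 < 3 ✗ → not eligible.

Flexible Spending Account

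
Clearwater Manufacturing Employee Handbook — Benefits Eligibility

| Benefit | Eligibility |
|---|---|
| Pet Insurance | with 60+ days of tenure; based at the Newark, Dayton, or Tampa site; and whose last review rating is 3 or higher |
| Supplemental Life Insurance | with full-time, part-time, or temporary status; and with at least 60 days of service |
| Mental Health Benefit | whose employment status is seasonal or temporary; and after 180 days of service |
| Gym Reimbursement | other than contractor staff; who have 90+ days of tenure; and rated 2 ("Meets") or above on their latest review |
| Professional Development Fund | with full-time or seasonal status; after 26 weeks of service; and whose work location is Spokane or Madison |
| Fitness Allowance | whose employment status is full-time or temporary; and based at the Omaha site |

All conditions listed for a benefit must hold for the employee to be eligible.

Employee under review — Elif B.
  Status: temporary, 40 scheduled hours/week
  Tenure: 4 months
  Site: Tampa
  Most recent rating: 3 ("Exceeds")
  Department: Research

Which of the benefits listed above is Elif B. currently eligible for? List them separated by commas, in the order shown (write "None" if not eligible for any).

Pet Insurance, Supplemental Life Insurance, Gym Reimbursement

Pet Insurance — service 4 months ≥ 60 days ✓; site Tampa ✓; rating 3 ≥ 3 ✓ → eligible.
Supplemental Life Insurance — status temporary ✓; service 4 months ≥ 60 days ✓ → eligible.
Mental Health Benefit — status temporary ✓; service 4 months < 180 days ✗ → not eligible.
Gym Reimbursement — status temporary ✓ (not excluded); service 4 months ≥ 90 days ✓; rating 3 ≥ 2 ✓ → eligible.
Professional Development Fund — status temporary ✗ (requires full-time or seasonal) → not eligible.
Fitness Allowance — status temporary ✓; site Tampa ✗ (not Omaha) → not eligible.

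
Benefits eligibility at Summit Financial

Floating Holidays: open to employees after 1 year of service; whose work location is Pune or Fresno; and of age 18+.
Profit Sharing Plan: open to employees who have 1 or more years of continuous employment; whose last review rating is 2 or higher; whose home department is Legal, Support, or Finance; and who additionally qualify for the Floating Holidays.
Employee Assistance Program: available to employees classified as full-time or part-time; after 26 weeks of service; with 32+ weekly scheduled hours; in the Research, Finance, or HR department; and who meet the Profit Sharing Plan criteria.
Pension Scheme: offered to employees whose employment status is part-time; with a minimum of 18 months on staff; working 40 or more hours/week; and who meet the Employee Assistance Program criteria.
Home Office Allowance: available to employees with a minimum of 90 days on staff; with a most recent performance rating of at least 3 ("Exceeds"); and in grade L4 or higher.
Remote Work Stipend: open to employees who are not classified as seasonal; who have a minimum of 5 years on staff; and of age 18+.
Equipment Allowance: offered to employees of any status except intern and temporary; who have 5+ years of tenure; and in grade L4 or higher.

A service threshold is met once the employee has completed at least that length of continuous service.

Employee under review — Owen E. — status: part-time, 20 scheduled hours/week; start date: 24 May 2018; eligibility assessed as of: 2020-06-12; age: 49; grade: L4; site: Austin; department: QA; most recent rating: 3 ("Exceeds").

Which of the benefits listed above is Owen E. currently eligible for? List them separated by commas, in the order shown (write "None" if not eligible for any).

Home Office Allowance

Service from 24 May 2018 to 2020-06-12: 750 days.
Floating Holidays — service 750 days ≥ 1 year (≈365 days) ✓; site Austin ✗ (not Pune or Fresno) → not eligible.
Profit Sharing Plan — service 750 days ≥ 1 year (≈365 days) ✓; rating 3 ≥ 2 ✓; dept QA ✗ → not eligible.
Employee Assistance Program — status part-time ✓; service 750 days ≥ 26 weeks (≈182 days) ✓; 20 hrs/wk < 32 ✗ → not eligible.
Pension Scheme — status part-time ✓; service 750 days ≥ 18 months (≈540 days) ✓; 20 hrs/wk < 40 ✗ → not eligible.
Home Office Allowance — service 750 days ≥ 90 days ✓; rating 3 ≥ 3 ✓; grade L4 ≥ L4 ✓ → eligible.
Remote Work Stipend — status part-time ✓ (not excluded); service 750 days < 5 years (≈1825 days) ✗ → not eligible.
Equipment Allowance — status part-time ✓ (not excluded); service 750 days < 5 years (≈1825 days) ✗ → not eligible.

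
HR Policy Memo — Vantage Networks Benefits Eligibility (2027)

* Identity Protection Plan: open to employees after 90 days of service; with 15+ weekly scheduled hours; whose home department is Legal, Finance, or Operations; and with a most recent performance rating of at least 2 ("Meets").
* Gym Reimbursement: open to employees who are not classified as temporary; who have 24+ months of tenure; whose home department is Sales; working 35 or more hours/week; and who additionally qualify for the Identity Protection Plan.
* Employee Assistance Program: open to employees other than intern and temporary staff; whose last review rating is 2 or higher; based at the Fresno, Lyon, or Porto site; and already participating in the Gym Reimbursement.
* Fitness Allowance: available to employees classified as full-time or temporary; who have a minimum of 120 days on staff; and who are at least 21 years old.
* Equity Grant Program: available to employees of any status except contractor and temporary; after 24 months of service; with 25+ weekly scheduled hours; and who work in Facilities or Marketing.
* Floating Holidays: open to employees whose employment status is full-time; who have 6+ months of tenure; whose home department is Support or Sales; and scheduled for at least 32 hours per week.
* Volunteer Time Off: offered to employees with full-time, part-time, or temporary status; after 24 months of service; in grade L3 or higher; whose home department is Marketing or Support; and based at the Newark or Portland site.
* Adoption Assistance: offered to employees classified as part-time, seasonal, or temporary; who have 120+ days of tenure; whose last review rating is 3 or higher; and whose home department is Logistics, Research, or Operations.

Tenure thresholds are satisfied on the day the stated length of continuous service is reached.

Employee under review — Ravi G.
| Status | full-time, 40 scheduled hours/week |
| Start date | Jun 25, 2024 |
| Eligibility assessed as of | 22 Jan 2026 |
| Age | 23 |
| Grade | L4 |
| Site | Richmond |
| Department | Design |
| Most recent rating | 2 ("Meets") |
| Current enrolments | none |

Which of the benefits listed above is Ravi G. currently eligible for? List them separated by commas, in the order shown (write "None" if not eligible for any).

Fitness Allowance

Service from Jun 25, 2024 to 22 Jan 2026: 576 days.
Identity Protection Plan — service 576 days ≥ 90 days ✓; 40 hrs/wk ≥ 15 ✓; dept Design ✗ → not eligible.
Gym Reimbursement — status full-time ✓ (not excluded); service 576 days < 24 months (≈720 days) ✗ → not eligible.
Employee Assistance Program — status full-time ✓ (not excluded); rating 2 ≥ 2 ✓; site Richmond ✗ (not Fresno, Lyon, or Porto) → not eligible.
Fitness Allowance — status full-time ✓; service 576 days ≥ 120 days ✓; age 23 ≥ 21 ✓ → eligible.
Equity Grant Program — status full-time ✓ (not excluded); service 576 days < 24 months (≈720 days) ✗ → not eligible.
Floating Holidays — status full-time ✓; service 576 days ≥ 6 months (≈180 days) ✓; dept Design ✗ → not eligible.
Volunteer Time Off — status full-time ✓; service 576 days < 24 months (≈720 days) ✗ → not eligible.
Adoption Assistance — status full-time ✗ (requires part-time, seasonal, or temporary) → not eligible.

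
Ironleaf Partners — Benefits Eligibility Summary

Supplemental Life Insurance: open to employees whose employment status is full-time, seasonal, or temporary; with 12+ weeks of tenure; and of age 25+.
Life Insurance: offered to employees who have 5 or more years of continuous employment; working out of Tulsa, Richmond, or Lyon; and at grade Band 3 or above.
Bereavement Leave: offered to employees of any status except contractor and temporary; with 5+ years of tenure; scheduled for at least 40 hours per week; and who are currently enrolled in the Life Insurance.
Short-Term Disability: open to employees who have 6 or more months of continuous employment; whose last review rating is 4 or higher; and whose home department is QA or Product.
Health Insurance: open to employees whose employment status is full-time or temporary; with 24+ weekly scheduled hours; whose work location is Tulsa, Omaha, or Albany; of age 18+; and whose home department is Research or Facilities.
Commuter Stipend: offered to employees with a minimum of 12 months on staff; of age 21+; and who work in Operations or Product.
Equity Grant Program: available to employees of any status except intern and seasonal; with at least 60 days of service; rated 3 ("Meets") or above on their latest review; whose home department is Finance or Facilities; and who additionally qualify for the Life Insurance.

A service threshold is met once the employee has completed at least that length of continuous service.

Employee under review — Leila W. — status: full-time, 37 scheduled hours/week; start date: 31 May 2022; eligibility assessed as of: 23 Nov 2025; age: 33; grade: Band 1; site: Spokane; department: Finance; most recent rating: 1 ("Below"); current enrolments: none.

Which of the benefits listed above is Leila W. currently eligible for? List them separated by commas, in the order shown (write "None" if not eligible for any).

Service from 31 May 2022 to 23 Nov 2025: 1272 days.
Supplemental Life Insurance — status full-time ✓; service 1272 days ≥ 12 weeks (≈84 days) ✓; age 33 ≥ 25 ✓ → eligible.
Life Insurance — service 1272 days < 5 years (≈1825 days) ✗ → not eligible.
Bereavement Leave — status full-time ✓ (not excluded); service 1272 days < 5 years (≈1825 days) ✗ → not eligible.
Short-Term Disability — service 1272 days ≥ 6 months (≈180 days) ✓; rating 1 < 4 ✗ → not eligible.
Health Insurance — status full-time ✓; 37 hrs/wk ≥ 24 ✓; site Spokane ✗ (not Tulsa, Omaha, or Albany) → not eligible.
Commuter Stipend — service 1272 days ≥ 12 months (≈360 days) ✓; age 33 ≥ 21 ✓; dept Finance ✗ → not eligible.
Equity Grant Program — status full-time ✓ (not excluded); service 1272 days ≥ 60 days ✓; rating 1 < 3 ✗ → not eligible.

Supplemental Life Insurance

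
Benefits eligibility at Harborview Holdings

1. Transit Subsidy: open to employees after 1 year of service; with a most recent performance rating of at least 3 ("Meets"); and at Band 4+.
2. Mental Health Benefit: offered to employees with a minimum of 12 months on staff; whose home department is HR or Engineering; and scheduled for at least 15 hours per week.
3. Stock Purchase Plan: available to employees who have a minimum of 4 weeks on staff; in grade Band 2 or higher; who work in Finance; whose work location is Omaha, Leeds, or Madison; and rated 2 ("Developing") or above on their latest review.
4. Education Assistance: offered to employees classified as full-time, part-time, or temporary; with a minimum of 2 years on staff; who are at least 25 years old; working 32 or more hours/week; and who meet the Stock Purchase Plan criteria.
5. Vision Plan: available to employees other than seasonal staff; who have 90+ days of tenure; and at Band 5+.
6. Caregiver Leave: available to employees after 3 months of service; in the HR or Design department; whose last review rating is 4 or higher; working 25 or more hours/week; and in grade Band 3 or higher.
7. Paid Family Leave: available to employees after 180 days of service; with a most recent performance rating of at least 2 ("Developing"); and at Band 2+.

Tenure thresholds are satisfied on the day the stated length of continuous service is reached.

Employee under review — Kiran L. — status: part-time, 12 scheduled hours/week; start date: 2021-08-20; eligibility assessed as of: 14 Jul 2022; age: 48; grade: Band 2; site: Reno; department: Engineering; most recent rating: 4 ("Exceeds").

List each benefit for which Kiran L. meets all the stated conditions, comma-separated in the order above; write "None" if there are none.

Service from 2021-08-20 to 14 Jul 2022: 328 days.
Transit Subsidy — service 328 days < 1 year (≈365 days) ✗ → not eligible.
Mental Health Benefit — service 328 days < 12 months (≈360 days) ✗ → not eligible.
Stock Purchase Plan — service 328 days ≥ 4 weeks (≈28 days) ✓; grade Band 2 ≥ Band 2 ✓; dept Engineering ✗ → not eligible.
Education Assistance — status part-time ✓; service 328 days < 2 years (≈730 days) ✗ → not eligible.
Vision Plan — status part-time ✓ (not excluded); service 328 days ≥ 90 days ✓; grade Band 2 < Band 5 ✗ → not eligible.
Caregiver Leave — service 328 days ≥ 3 months (≈90 days) ✓; dept Engineering ✗ → not eligible.
Paid Family Leave — service 328 days ≥ 180 days ✓; rating 4 ≥ 2 ✓; grade Band 2 ≥ Band 2 ✓ → eligible.

Paid Family Leave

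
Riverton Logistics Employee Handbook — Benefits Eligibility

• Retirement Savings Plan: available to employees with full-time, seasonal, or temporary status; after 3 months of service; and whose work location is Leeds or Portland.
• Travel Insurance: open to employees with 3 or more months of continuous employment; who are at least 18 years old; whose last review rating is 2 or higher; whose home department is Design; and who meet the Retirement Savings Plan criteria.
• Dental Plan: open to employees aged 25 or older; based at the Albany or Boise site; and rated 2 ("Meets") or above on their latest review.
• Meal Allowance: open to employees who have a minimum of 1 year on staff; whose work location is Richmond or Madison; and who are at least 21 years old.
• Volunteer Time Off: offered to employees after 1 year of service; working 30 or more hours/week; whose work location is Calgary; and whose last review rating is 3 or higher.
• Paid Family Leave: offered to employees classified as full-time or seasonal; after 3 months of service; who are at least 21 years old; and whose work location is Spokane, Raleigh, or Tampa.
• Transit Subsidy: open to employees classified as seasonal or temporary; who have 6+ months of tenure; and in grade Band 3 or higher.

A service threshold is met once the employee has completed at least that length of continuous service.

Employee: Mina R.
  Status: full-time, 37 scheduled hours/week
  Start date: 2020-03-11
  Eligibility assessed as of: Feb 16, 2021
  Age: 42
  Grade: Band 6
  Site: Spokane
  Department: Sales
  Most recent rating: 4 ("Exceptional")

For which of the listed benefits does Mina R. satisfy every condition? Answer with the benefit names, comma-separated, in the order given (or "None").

Service from 2020-03-11 to Feb 16, 2021: 342 days.
Retirement Savings Plan — status full-time ✓; service 342 days ≥ 3 months (≈90 days) ✓; site Spokane ✗ (not Leeds or Portland) → not eligible.
Travel Insurance — service 342 days ≥ 3 months (≈90 days) ✓; age 42 ≥ 18 ✓; rating 4 ≥ 2 ✓; dept Sales ✗ → not eligible.
Dental Plan — age 42 ≥ 25 ✓; site Spokane ✗ (not Albany or Boise) → not eligible.
Meal Allowance — service 342 days < 1 year (≈365 days) ✗ → not eligible.
Volunteer Time Off — service 342 days < 1 year (≈365 days) ✗ → not eligible.
Paid Family Leave — status full-time ✓; service 342 days ≥ 3 months (≈90 days) ✓; age 42 ≥ 21 ✓; site Spokane ✓ → eligible.
Transit Subsidy — status full-time ✗ (requires seasonal or temporary) → not eligible.

Paid Family Leave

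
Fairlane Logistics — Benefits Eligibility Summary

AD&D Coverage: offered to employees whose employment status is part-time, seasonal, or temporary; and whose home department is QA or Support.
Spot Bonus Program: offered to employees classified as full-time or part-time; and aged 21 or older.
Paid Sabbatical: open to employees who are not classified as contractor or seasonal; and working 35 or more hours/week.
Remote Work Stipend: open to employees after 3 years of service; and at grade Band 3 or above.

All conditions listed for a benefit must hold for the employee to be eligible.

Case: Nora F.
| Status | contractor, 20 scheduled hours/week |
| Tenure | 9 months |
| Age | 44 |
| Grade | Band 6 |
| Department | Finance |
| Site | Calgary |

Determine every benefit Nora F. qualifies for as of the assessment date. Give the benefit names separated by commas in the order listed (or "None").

AD&D Coverage — status contractor ✗ (requires part-time, seasonal, or temporary) → not eligible.
Spot Bonus Program — status contractor ✗ (requires full-time or part-time) → not eligible.
Paid Sabbatical — status contractor ✗ (excluded) → not eligible.
Remote Work Stipend — service 9 months < 3 years (≈1095 days) ✗ → not eligible.

None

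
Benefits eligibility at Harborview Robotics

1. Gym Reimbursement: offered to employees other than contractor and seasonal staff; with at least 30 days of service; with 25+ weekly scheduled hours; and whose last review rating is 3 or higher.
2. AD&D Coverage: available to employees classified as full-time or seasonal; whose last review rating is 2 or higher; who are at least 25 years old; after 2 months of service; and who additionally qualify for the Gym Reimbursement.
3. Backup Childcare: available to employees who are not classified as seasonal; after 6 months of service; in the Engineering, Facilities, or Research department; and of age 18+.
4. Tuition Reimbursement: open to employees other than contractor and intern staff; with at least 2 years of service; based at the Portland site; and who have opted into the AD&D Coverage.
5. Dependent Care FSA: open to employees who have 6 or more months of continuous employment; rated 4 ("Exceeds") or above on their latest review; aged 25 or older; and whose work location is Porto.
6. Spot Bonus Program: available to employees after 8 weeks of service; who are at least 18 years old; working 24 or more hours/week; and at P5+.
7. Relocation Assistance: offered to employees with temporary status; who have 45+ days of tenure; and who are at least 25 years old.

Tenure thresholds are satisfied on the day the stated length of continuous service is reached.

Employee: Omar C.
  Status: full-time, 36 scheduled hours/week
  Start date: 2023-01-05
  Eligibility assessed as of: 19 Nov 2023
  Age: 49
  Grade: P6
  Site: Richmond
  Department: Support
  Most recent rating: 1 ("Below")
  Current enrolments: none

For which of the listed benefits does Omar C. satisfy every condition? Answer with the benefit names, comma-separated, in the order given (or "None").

Service from 2023-01-05 to 19 Nov 2023: 318 days.
Gym Reimbursement — status full-time ✓ (not excluded); service 318 days ≥ 30 days ✓; 36 hrs/wk ≥ 25 ✓; rating 1 < 3 ✗ → not eligible.
AD&D Coverage — status full-time ✓; rating 1 < 2 ✗ → not eligible.
Backup Childcare — status full-time ✓ (not excluded); service 318 days ≥ 6 months (≈180 days) ✓; dept Support ✗ → not eligible.
Tuition Reimbursement — status full-time ✓ (not excluded); service 318 days < 2 years (≈730 days) ✗ → not eligible.
Dependent Care FSA — service 318 days ≥ 6 months (≈180 days) ✓; rating 1 < 4 ✗ → not eligible.
Spot Bonus Program — service 318 days ≥ 8 weeks (≈56 days) ✓; age 49 ≥ 18 ✓; 36 hrs/wk ≥ 24 ✓; grade P6 ≥ P5 ✓ → eligible.
Relocation Assistance — status full-time ✗ (requires temporary) → not eligible.

Spot Bonus Program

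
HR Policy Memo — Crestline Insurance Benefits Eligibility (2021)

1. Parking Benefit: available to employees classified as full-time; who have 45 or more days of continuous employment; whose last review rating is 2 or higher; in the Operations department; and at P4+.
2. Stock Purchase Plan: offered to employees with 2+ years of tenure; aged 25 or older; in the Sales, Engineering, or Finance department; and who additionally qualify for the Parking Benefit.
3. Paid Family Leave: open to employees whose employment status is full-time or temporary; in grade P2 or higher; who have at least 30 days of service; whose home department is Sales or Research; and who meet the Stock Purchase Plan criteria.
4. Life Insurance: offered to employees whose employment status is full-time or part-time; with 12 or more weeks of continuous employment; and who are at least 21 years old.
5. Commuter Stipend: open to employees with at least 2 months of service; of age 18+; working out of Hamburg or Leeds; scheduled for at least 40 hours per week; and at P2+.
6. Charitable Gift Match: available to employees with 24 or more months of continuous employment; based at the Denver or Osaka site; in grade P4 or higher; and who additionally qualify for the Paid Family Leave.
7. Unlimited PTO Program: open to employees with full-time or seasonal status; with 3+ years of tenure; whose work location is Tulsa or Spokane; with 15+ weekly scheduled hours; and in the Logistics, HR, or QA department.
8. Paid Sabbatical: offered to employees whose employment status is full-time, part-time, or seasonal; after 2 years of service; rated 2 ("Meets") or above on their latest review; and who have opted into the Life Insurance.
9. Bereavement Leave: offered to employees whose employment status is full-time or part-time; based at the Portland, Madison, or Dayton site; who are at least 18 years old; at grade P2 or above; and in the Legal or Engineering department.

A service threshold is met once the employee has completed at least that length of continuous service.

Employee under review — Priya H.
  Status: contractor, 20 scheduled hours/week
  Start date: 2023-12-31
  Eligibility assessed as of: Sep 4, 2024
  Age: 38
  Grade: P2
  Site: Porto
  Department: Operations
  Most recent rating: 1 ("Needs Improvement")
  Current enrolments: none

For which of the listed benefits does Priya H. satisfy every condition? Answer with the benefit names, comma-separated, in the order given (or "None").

None

Service from 2023-12-31 to Sep 4, 2024: 248 days.
Parking Benefit — status contractor ✗ (requires full-time) → not eligible.
Stock Purchase Plan — service 248 days < 2 years (≈730 days) ✗ → not eligible.
Paid Family Leave — status contractor ✗ (requires full-time or temporary) → not eligible.
Life Insurance — status contractor ✗ (requires full-time or part-time) → not eligible.
Commuter Stipend — service 248 days ≥ 2 months (≈60 days) ✓; age 38 ≥ 18 ✓; site Porto ✗ (not Hamburg or Leeds) → not eligible.
Charitable Gift Match — service 248 days < 24 months (≈720 days) ✗ → not eligible.
Unlimited PTO Program — status contractor ✗ (requires full-time or seasonal) → not eligible.
Paid Sabbatical — status contractor ✗ (requires full-time, part-time, or seasonal) → not eligible.
Bereavement Leave — status contractor ✗ (requires full-time or part-time) → not eligible.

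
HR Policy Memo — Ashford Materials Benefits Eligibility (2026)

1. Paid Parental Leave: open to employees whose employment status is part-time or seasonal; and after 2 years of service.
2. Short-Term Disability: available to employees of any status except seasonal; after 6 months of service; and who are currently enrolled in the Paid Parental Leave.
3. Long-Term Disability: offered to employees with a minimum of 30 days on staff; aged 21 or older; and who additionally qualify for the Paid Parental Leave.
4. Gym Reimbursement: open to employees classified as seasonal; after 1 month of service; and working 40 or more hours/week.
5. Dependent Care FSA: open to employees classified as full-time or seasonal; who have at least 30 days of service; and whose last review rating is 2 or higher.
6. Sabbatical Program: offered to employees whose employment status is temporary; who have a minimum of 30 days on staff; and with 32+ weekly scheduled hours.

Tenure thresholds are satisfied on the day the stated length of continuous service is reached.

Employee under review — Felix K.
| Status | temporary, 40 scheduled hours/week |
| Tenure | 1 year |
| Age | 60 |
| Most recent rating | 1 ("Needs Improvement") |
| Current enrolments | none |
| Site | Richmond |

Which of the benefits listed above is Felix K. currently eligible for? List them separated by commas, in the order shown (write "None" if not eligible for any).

Paid Parental Leave — status temporary ✗ (requires part-time or seasonal) → not eligible.
Short-Term Disability — status temporary ✓ (not excluded); service 1 year ≥ 6 months (≈180 days) ✓; not enrolled in Paid Parental Leave ✗ → not eligible.
Long-Term Disability — service 1 year ≥ 30 days ✓; age 60 ≥ 21 ✓; not eligible for Paid Parental Leave ✗ → not eligible.
Gym Reimbursement — status temporary ✗ (requires seasonal) → not eligible.
Dependent Care FSA — status temporary ✗ (requires full-time or seasonal) → not eligible.
Sabbatical Program — status temporary ✓; service 1 year ≥ 30 days ✓; 40 hrs/wk ≥ 32 ✓ → eligible.

Sabbatical Program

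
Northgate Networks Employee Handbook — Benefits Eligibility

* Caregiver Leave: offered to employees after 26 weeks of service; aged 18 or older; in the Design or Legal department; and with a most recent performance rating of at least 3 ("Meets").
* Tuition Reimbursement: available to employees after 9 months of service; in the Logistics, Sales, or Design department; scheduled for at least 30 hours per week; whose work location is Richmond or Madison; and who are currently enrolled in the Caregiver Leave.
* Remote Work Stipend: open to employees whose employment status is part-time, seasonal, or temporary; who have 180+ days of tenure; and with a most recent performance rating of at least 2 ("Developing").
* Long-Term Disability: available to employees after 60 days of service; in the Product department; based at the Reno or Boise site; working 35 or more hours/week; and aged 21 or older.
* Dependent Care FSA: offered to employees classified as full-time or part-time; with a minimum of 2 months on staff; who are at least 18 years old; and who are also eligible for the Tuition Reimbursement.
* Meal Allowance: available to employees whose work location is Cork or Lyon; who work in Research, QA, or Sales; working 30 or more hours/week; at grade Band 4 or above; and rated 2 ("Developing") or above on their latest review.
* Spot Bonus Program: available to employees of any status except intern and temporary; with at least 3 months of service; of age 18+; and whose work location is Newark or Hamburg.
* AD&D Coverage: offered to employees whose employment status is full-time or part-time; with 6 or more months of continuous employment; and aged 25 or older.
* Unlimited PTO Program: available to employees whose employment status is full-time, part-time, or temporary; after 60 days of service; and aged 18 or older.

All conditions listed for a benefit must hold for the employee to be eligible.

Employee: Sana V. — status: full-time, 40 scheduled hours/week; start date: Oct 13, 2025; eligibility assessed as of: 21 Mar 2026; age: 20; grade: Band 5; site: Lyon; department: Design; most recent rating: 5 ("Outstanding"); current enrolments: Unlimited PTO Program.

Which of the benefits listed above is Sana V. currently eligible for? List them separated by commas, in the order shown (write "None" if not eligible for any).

Service from Oct 13, 2025 to 21 Mar 2026: 159 days.
Caregiver Leave — service 159 days < 26 weeks (≈182 days) ✗ → not eligible.
Tuition Reimbursement — service 159 days < 9 months (≈270 days) ✗ → not eligible.
Remote Work Stipend — status full-time ✗ (requires part-time, seasonal, or temporary) → not eligible.
Long-Term Disability — service 159 days ≥ 60 days ✓; dept Design ✗ → not eligible.
Dependent Care FSA — status full-time ✓; service 159 days ≥ 2 months (≈60 days) ✓; age 20 ≥ 18 ✓; not eligible for Tuition Reimbursement ✗ → not eligible.
Meal Allowance — site Lyon ✓; dept Design ✗ → not eligible.
Spot Bonus Program — status full-time ✓ (not excluded); service 159 days ≥ 3 months (≈90 days) ✓; age 20 ≥ 18 ✓; site Lyon ✗ (not Newark or Hamburg) → not eligible.
AD&D Coverage — status full-time ✓; service 159 days < 6 months (≈180 days) ✗ → not eligible.
Unlimited PTO Program — status full-time ✓; service 159 days ≥ 60 days ✓; age 20 ≥ 18 ✓ → eligible.

Unlimited PTO Program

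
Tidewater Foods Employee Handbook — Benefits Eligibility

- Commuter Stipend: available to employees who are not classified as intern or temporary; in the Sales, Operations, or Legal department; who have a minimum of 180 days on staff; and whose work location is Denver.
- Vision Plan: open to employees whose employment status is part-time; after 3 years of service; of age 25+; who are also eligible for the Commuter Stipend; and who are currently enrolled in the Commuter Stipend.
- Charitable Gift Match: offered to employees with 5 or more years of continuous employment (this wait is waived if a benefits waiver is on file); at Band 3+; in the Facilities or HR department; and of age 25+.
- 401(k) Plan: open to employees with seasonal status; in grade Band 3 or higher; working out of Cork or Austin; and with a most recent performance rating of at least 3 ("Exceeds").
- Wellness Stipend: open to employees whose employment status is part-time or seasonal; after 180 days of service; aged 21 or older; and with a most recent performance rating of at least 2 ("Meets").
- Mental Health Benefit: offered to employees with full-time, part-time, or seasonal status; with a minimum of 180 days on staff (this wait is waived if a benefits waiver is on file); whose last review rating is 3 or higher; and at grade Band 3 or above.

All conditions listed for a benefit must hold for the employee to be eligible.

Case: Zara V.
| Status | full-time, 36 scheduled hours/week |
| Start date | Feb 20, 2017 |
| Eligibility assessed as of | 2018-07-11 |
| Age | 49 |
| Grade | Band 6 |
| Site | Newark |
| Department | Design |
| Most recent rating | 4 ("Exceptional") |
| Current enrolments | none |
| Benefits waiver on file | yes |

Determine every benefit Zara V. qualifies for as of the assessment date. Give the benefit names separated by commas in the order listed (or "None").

Service from Feb 20, 2017 to 2018-07-11: 506 days.
Commuter Stipend — status full-time ✓ (not excluded); dept Design ✗ → not eligible.
Vision Plan — status full-time ✗ (requires part-time) → not eligible.
Charitable Gift Match — benefits waiver on file ✓; grade Band 6 ≥ Band 3 ✓; dept Design ✗ → not eligible.
401(k) Plan — status full-time ✗ (requires seasonal) → not eligible.
Wellness Stipend — status full-time ✗ (requires part-time or seasonal) → not eligible.
Mental Health Benefit — status full-time ✓; benefits waiver on file ✓; rating 4 ≥ 3 ✓; grade Band 6 ≥ Band 3 ✓ → eligible.

Mental Health Benefit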